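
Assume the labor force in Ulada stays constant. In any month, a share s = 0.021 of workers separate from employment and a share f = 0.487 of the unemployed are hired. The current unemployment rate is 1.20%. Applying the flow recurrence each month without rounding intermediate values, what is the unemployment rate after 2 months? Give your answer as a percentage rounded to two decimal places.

Unemployment rate after two months ≈ 3.42%.

With a fixed labor force, u_{t+1} = u_t + s·(1−u_t) − f·u_t = u_t·(1−s−f) + s.
Here 1−s−f = 0.492 and s = 0.021.
u_1 = 0.012000 × 0.492 + 0.021 = 0.026904.
u_2 = 0.026904 × 0.492 + 0.021 = 0.034237.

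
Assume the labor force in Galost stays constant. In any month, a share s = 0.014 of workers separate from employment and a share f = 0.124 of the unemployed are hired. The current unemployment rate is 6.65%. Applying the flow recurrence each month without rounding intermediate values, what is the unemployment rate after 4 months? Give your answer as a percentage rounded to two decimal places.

With a fixed labor force, u_{t+1} = u_t + s·(1−u_t) − f·u_t = u_t·(1−s−f) + s.
Here 1−s−f = 0.862 and s = 0.014.
u_1 = 0.066500 × 0.862 + 0.014 = 0.071323.
u_2 = 0.071323 × 0.862 + 0.014 = 0.075480.
u_3 = 0.075480 × 0.862 + 0.014 = 0.079064.
u_4 = 0.079064 × 0.862 + 0.014 = 0.082153.

Unemployment rate after four months ≈ 8.22%.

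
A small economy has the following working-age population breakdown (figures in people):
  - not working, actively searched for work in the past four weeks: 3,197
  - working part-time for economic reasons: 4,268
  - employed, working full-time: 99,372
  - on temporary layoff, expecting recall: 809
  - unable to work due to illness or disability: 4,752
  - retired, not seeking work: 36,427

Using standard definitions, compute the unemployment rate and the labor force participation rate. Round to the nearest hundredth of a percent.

Employed = 4,268 + 99,372 = 103,640 (anyone who worked, including part-time for economic reasons, counts as employed).
Unemployed = 3,197 + 809 = 4,006 (jobless and actively searching, or on temporary layoff).
Labor force = 103,640 + 4,006 = 107,646.
Not in labor force = 4,752 + 36,427 = 41,179 (those not working and not actively searching are outside the labor force).
Civilian working-age population = 107,646 + 41,179 = 148,825.
Unemployment rate = 4,006 / 107,646 = 3.72%.
Labor force participation rate = 107,646 / 148,825 = 72.33%.

Unemployment rate ≈ 3.72%; labor force participation rate ≈ 72.33%.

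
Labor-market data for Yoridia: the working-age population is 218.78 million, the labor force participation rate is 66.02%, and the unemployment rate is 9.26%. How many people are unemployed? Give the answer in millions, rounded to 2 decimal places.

Labor force = 0.6602 × 218.78 = 144.44 million.
Unemployed = 0.0926 × 144.44 ≈ 13.38 million.

About 13.38 million are unemployed.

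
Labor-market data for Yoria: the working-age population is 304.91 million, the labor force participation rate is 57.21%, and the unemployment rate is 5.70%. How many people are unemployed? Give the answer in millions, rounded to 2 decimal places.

Labor force = 0.5721 × 304.91 = 174.44 million.
Unemployed = 0.0570 × 174.44 ≈ 9.94 million.

About 9.94 million are unemployed.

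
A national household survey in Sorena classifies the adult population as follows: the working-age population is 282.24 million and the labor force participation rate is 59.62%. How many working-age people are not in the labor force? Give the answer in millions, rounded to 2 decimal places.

Share not in the labor force = 1 − 0.5962 = 0.4038.
Not in labor force = 0.4038 × 282.24 ≈ 113.97 million.

About 113.97 million are not in the labor force.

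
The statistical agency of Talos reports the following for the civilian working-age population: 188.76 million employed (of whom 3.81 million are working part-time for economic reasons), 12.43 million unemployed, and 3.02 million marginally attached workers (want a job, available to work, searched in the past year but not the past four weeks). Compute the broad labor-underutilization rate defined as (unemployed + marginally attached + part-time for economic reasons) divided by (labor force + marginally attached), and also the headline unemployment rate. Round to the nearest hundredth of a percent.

Broad underutilization rate ≈ 9.43%; headline unemployment rate ≈ 6.18%.

Labor force = 188.76 + 12.43 = 201.19 million.
Numerator = 12.43 + 3.02 + 3.81 = 19.26 million.
Denominator = 201.19 + 3.02 = 204.21 million.
Broad rate = 19.26 / 204.21 = 9.43%.
Headline unemployment rate = 12.43 / 201.19 = 6.18%.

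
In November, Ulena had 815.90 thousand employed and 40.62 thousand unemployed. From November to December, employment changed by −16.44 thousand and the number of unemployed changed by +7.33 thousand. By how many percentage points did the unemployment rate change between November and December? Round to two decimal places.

November: labor force = 815.90 + 40.62 = 856.52; u = 40.62/856.52 = 4.74%.
December: labor force = 799.46 + 47.95 = 847.41; u = 47.95/847.41 = 5.66%.
Change = 5.66% − 4.74% = +0.92 pp.

The unemployment rate changed by +0.92 percentage points.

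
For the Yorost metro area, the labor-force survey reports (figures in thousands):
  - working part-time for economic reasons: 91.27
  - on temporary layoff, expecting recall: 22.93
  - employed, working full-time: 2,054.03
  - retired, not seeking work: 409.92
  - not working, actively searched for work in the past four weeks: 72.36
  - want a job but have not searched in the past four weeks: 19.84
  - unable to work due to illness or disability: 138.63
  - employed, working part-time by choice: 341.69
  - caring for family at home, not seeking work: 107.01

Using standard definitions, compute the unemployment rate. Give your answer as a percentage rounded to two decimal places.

Unemployment rate ≈ 3.69%.

Employed = 91.27 + 2,054.03 + 341.69 = 2,486.99 thousand (anyone who worked, including part-time for economic reasons, counts as employed).
Unemployed = 22.93 + 72.36 = 95.29 thousand (jobless and actively searching, or on temporary layoff).
Labor force = 2,486.99 + 95.29 = 2,582.28 thousand.
Unemployment rate = 95.29 / 2,582.28 = 3.69%.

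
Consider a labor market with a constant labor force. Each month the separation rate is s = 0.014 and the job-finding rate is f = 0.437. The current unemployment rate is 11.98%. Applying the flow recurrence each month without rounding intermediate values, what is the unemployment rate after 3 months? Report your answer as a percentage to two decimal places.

With a fixed labor force, u_{t+1} = u_t + s·(1−u_t) − f·u_t = u_t·(1−s−f) + s.
Here 1−s−f = 0.549 and s = 0.014.
u_1 = 0.119800 × 0.549 + 0.014 = 0.079770.
u_2 = 0.079770 × 0.549 + 0.014 = 0.057794.
u_3 = 0.057794 × 0.549 + 0.014 = 0.045729.

Unemployment rate after three months ≈ 4.57%.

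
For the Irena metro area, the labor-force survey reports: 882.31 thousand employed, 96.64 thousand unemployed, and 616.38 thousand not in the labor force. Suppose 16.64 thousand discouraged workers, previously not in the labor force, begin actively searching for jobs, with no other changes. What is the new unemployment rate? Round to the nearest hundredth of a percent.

New unemployment rate ≈ 11.38%.

Initially, labor force = 882.31 + 96.64 = 978.95 thousand, so u = 96.64/978.95 = 9.87%.
After the change, unemployed and labor force both rise by 16.64 → E = 882.31, U = 113.28, labor force = 995.59 thousand.
New unemployment rate = 113.28 / 995.59 = 11.38%.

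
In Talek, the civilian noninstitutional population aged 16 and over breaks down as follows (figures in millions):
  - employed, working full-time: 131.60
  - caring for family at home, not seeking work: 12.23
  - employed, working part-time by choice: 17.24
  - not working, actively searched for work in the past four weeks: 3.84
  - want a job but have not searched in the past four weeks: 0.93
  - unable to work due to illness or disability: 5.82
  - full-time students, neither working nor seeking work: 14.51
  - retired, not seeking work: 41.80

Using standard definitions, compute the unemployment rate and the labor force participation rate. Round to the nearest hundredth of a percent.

Employed = 131.60 + 17.24 = 148.84 million.
Unemployed = 3.84 million.
Labor force = 148.84 + 3.84 = 152.68 million.
Not in labor force = 12.23 + 0.93 + 5.82 + 14.51 + 41.80 = 75.29 million (those not working and not actively searching are outside the labor force — including those who want a job but have given up searching).
Civilian working-age population = 152.68 + 75.29 = 227.97 million.
Unemployment rate = 3.84 / 152.68 = 2.52%.
Labor force participation rate = 152.68 / 227.97 = 66.97%.

Unemployment rate ≈ 2.52%; labor force participation rate ≈ 66.97%.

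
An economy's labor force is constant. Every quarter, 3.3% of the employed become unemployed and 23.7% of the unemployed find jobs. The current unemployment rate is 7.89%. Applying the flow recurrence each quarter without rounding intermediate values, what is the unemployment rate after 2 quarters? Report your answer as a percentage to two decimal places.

With a fixed labor force, u_{t+1} = u_t + s·(1−u_t) − f·u_t = u_t·(1−s−f) + s.
Here 1−s−f = 0.730 and s = 0.033.
u_1 = 0.078900 × 0.730 + 0.033 = 0.090597.
u_2 = 0.090597 × 0.730 + 0.033 = 0.099136.

Unemployment rate after two quarters ≈ 9.91%.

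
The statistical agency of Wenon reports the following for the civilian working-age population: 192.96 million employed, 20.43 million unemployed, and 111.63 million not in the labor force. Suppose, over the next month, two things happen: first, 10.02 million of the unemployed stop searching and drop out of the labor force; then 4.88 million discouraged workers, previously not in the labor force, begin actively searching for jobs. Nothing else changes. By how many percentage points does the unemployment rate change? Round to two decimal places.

Initially, labor force = 192.96 + 20.43 = 213.39 million, so u = 20.43/213.39 = 9.57%.
After the first change, unemployed and labor force both fall by 10.02 → E = 192.96, U = 10.41, labor force = 203.37 million.
After the second change, unemployed and labor force both rise by 4.88 → E = 192.96, U = 15.29, labor force = 208.25 million.
New unemployment rate = 15.29 / 208.25 = 7.34%.
Change = 7.34% − 9.57% = −2.23 percentage points.

The unemployment rate changes by −2.23 percentage points.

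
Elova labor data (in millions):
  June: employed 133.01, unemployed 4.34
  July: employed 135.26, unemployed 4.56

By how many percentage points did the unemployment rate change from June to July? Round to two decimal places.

The unemployment rate changed by +0.10 percentage points.

June: labor force = 133.01 + 4.34 = 137.35; u = 4.34/137.35 = 3.16%.
July: labor force = 135.26 + 4.56 = 139.82; u = 4.56/139.82 = 3.26%.
Change = 3.26% − 3.16% = +0.10 pp.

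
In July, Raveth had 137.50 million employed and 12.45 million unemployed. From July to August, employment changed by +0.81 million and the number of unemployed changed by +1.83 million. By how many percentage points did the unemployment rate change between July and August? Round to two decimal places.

The unemployment rate changed by +1.06 percentage points.

July: labor force = 137.50 + 12.45 = 149.95; u = 12.45/149.95 = 8.30%.
August: labor force = 138.31 + 14.28 = 152.59; u = 14.28/152.59 = 9.36%.
Change = 9.36% − 8.30% = +1.06 pp.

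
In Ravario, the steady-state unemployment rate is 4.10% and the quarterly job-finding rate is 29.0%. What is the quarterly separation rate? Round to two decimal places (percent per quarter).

From u* = s/(s+f): s = u·f/(1−u).
s = 0.0410 × 29.0 / (1 − 0.0410) = 1.1890 / 0.9590 ≈ 1.24% per quarter.

Separation rate ≈ 1.24% per quarter.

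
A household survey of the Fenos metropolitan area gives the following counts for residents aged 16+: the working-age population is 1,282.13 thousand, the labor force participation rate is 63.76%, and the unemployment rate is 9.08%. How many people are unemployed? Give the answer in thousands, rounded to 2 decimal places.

Labor force = 0.6376 × 1,282.13 = 817.49 thousand.
Unemployed = 0.0908 × 817.49 ≈ 74.23 thousand.

About 74.23 thousand are unemployed.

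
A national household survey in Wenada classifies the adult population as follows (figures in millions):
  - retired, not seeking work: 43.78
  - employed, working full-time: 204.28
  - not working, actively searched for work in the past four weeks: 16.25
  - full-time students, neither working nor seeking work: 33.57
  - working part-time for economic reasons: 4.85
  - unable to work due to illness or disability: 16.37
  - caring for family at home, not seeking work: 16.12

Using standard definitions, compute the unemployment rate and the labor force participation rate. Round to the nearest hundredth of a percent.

Employed = 204.28 + 4.85 = 209.13 million (anyone who worked, including part-time for economic reasons, counts as employed).
Unemployed = 16.25 million.
Labor force = 209.13 + 16.25 = 225.38 million.
Not in labor force = 43.78 + 33.57 + 16.37 + 16.12 = 109.84 million (those not working and not actively searching are outside the labor force).
Civilian working-age population = 225.38 + 109.84 = 335.22 million.
Unemployment rate = 16.25 / 225.38 = 7.21%.
Labor force participation rate = 225.38 / 335.22 = 67.23%.

Unemployment rate ≈ 7.21%; labor force participation rate ≈ 67.23%.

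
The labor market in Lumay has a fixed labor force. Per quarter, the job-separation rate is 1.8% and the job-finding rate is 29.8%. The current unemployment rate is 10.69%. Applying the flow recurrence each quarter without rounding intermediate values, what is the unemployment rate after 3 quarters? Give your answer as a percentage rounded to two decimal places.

Unemployment rate after three quarters ≈ 7.29%.

With a fixed labor force, u_{t+1} = u_t + s·(1−u_t) − f·u_t = u_t·(1−s−f) + s.
Here 1−s−f = 0.684 and s = 0.018.
u_1 = 0.106900 × 0.684 + 0.018 = 0.091120.
u_2 = 0.091120 × 0.684 + 0.018 = 0.080326.
u_3 = 0.080326 × 0.684 + 0.018 = 0.072943.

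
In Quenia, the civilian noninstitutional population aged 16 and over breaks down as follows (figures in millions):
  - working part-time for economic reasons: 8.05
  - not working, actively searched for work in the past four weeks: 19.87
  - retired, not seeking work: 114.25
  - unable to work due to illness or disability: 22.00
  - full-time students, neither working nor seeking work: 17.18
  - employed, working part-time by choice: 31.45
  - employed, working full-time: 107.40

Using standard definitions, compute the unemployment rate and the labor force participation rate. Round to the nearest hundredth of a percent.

Unemployment rate ≈ 11.91%; labor force participation rate ≈ 52.08%.

Employed = 8.05 + 31.45 + 107.40 = 146.90 million (anyone who worked, including part-time for economic reasons, counts as employed).
Unemployed = 19.87 million.
Labor force = 146.90 + 19.87 = 166.77 million.
Not in labor force = 114.25 + 22.00 + 17.18 = 153.43 million (those not working and not actively searching are outside the labor force).
Civilian working-age population = 166.77 + 153.43 = 320.20 million.
Unemployment rate = 19.87 / 166.77 = 11.91%.
Labor force participation rate = 166.77 / 320.20 = 52.08%.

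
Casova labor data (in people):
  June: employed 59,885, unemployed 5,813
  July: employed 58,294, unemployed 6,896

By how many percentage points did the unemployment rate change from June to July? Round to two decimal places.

June: labor force = 59,885 + 5,813 = 65,698; u = 5,813/65,698 = 8.85%.
July: labor force = 58,294 + 6,896 = 65,190; u = 6,896/65,190 = 10.58%.
Change = 10.58% − 8.85% = +1.73 pp.

The unemployment rate changed by +1.73 percentage points.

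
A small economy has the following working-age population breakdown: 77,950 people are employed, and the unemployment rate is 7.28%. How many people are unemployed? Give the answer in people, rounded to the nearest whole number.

About 6,120 are unemployed.

Let U be the number unemployed. The labor force is E + U, and U/(E+U) = 0.0728.
So U = 0.0728 × 77,950 / (1 − 0.0728) = 5674.76 / 0.9272 ≈ 6,120.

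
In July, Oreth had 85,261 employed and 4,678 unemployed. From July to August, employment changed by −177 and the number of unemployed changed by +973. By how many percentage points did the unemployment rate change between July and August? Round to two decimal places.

July: labor force = 85,261 + 4,678 = 89,939; u = 4,678/89,939 = 5.20%.
August: labor force = 85,084 + 5,651 = 90,735; u = 5,651/90,735 = 6.23%.
Change = 6.23% − 5.20% = +1.03 pp.

The unemployment rate changed by +1.03 percentage points.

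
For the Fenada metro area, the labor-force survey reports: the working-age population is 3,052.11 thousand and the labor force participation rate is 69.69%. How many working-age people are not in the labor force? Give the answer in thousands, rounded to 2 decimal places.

About 925.09 thousand are not in the labor force.

Share not in the labor force = 1 − 0.6969 = 0.3031.
Not in labor force = 0.3031 × 3,052.11 ≈ 925.09 thousand.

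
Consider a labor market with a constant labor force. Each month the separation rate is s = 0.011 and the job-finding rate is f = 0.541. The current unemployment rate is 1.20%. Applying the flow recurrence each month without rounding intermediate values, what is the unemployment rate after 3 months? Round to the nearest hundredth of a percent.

Unemployment rate after three months ≈ 1.92%.

With a fixed labor force, u_{t+1} = u_t + s·(1−u_t) − f·u_t = u_t·(1−s−f) + s.
Here 1−s−f = 0.448 and s = 0.011.
u_1 = 0.012000 × 0.448 + 0.011 = 0.016376.
u_2 = 0.016376 × 0.448 + 0.011 = 0.018336.
u_3 = 0.018336 × 0.448 + 0.011 = 0.019215.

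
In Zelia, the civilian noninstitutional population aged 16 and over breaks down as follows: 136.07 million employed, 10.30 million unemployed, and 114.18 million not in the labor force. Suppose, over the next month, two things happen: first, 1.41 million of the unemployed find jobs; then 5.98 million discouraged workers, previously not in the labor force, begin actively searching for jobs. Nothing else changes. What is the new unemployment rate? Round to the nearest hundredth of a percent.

Initially, labor force = 136.07 + 10.30 = 146.37 million, so u = 10.30/146.37 = 7.04%.
After the first change, unemployed falls and employed rises by 1.41; labor force unchanged → E = 137.48, U = 8.89, labor force = 146.37 million.
After the second change, unemployed and labor force both rise by 5.98 → E = 137.48, U = 14.87, labor force = 152.35 million.
New unemployment rate = 14.87 / 152.35 = 9.76%.

New unemployment rate ≈ 9.76%.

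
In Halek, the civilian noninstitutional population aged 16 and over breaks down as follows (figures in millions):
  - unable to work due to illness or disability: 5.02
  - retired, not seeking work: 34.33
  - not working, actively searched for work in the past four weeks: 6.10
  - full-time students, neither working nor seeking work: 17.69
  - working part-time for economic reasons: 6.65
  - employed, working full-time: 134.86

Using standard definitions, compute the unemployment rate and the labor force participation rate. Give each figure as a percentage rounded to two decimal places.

Employed = 6.65 + 134.86 = 141.51 million (anyone who worked, including part-time for economic reasons, counts as employed).
Unemployed = 6.10 million.
Labor force = 141.51 + 6.10 = 147.61 million.
Not in labor force = 5.02 + 34.33 + 17.69 = 57.04 million (those not working and not actively searching are outside the labor force).
Civilian working-age population = 147.61 + 57.04 = 204.65 million.
Unemployment rate = 6.10 / 147.61 = 4.13%.
Labor force participation rate = 147.61 / 204.65 = 72.13%.

Unemployment rate ≈ 4.13%; labor force participation rate ≈ 72.13%.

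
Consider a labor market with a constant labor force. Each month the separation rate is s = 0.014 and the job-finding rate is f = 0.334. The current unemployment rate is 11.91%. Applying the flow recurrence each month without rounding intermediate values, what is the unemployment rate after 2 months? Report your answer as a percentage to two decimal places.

Unemployment rate after two months ≈ 7.38%.

With a fixed labor force, u_{t+1} = u_t + s·(1−u_t) − f·u_t = u_t·(1−s−f) + s.
Here 1−s−f = 0.652 and s = 0.014.
u_1 = 0.119100 × 0.652 + 0.014 = 0.091653.
u_2 = 0.091653 × 0.652 + 0.014 = 0.073758.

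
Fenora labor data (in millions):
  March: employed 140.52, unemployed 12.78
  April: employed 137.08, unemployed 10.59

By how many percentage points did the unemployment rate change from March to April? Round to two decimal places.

The unemployment rate changed by −1.17 percentage points.

March: labor force = 140.52 + 12.78 = 153.30; u = 12.78/153.30 = 8.34%.
April: labor force = 137.08 + 10.59 = 147.67; u = 10.59/147.67 = 7.17%.
Change = 7.17% − 8.34% = −1.17 pp.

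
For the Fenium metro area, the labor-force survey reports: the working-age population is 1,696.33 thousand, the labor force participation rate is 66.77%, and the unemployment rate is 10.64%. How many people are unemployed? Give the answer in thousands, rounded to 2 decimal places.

About 120.51 thousand are unemployed.

Labor force = 0.6677 × 1,696.33 = 1,132.64 thousand.
Unemployed = 0.1064 × 1,132.64 ≈ 120.51 thousand.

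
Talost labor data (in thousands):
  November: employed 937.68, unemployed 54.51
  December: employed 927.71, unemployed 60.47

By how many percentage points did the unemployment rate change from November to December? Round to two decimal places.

November: labor force = 937.68 + 54.51 = 992.19; u = 54.51/992.19 = 5.49%.
December: labor force = 927.71 + 60.47 = 988.18; u = 60.47/988.18 = 6.12%.
Change = 6.12% − 5.49% = +0.63 pp.

The unemployment rate changed by +0.63 percentage points.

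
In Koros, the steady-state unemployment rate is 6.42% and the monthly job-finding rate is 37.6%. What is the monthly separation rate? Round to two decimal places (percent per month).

From u* = s/(s+f): s = u·f/(1−u).
s = 0.0642 × 37.6 / (1 − 0.0642) = 2.4139 / 0.9358 ≈ 2.58% per month.

Separation rate ≈ 2.58% per month.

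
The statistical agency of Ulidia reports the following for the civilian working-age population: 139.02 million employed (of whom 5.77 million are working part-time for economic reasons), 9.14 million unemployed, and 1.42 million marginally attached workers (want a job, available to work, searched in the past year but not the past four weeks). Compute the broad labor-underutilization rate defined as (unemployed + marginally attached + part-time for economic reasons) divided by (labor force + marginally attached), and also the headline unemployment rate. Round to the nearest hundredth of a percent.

Labor force = 139.02 + 9.14 = 148.16 million.
Numerator = 9.14 + 1.42 + 5.77 = 16.33 million.
Denominator = 148.16 + 1.42 = 149.58 million.
Broad rate = 16.33 / 149.58 = 10.92%.
Headline unemployment rate = 9.14 / 148.16 = 6.17%.

Broad underutilization rate ≈ 10.92%; headline unemployment rate ≈ 6.17%.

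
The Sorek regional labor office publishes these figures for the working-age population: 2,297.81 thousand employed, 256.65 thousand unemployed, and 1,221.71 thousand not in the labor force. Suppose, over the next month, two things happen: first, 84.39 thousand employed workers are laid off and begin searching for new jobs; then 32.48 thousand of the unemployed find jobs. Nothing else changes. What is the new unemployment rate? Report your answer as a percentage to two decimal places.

New unemployment rate ≈ 12.08%.

Initially, labor force = 2,297.81 + 256.65 = 2,554.46 thousand, so u = 256.65/2,554.46 = 10.05%.
After the first change, employed falls and unemployed rises by 84.39; labor force unchanged → E = 2,213.42, U = 341.04, labor force = 2,554.46 thousand.
After the second change, unemployed falls and employed rises by 32.48; labor force unchanged → E = 2,245.90, U = 308.56, labor force = 2,554.46 thousand.
New unemployment rate = 308.56 / 2,554.46 = 12.08%.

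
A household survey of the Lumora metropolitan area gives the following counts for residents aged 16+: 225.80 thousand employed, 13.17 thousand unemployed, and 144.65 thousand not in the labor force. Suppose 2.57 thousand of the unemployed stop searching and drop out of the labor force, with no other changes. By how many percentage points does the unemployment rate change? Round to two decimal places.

The unemployment rate changes by −1.03 percentage points.

Initially, labor force = 225.80 + 13.17 = 238.97 thousand, so u = 13.17/238.97 = 5.51%.
After the change, unemployed and labor force both fall by 2.57 → E = 225.80, U = 10.60, labor force = 236.40 thousand.
New unemployment rate = 10.60 / 236.40 = 4.48%.
Change = 4.48% − 5.51% = −1.03 percentage points.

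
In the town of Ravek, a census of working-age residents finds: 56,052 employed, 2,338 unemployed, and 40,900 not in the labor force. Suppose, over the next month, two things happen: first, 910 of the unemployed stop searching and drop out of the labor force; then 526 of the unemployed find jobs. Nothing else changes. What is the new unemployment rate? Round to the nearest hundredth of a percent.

New unemployment rate ≈ 1.57%.

Initially, labor force = 56,052 + 2,338 = 58,390, so u = 2,338/58,390 = 4.00%.
After the first change, unemployed and labor force both fall by 910 → E = 56,052, U = 1,428, labor force = 57,480.
After the second change, unemployed falls and employed rises by 526; labor force unchanged → E = 56,578, U = 902, labor force = 57,480.
New unemployment rate = 902 / 57,480 = 1.57%.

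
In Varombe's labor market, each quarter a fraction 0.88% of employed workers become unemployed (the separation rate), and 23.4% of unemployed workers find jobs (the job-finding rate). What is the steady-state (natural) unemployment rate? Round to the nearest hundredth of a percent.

At steady state the flows balance: s·E = f·U, so U/(E+U) = s/(s+f).
u* = 0.88 / (0.88 + 23.4) = 0.88 / 24.28 = 3.62%.

Steady-state unemployment rate ≈ 3.62%.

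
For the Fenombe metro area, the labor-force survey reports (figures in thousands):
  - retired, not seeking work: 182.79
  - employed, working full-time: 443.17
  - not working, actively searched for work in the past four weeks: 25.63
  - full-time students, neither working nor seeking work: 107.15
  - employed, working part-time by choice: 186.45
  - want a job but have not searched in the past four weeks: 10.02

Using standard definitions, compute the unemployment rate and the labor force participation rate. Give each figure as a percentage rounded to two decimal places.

Employed = 443.17 + 186.45 = 629.62 thousand.
Unemployed = 25.63 thousand.
Labor force = 629.62 + 25.63 = 655.25 thousand.
Not in labor force = 182.79 + 107.15 + 10.02 = 299.96 thousand (those not working and not actively searching are outside the labor force — including those who want a job but have given up searching).
Civilian working-age population = 655.25 + 299.96 = 955.21 thousand.
Unemployment rate = 25.63 / 655.25 = 3.91%.
Labor force participation rate = 655.25 / 955.21 = 68.60%.

Unemployment rate ≈ 3.91%; labor force participation rate ≈ 68.60%.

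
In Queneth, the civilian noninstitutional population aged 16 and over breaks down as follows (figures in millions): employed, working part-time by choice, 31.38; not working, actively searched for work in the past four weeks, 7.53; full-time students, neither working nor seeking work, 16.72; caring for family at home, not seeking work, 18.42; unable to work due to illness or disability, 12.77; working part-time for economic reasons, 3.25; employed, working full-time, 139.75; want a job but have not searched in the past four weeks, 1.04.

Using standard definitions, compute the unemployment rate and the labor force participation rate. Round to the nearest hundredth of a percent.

Employed = 31.38 + 3.25 + 139.75 = 174.38 million (anyone who worked, including part-time for economic reasons, counts as employed).
Unemployed = 7.53 million.
Labor force = 174.38 + 7.53 = 181.91 million.
Not in labor force = 16.72 + 18.42 + 12.77 + 1.04 = 48.95 million (those not working and not actively searching are outside the labor force — including those who want a job but have given up searching).
Civilian working-age population = 181.91 + 48.95 = 230.86 million.
Unemployment rate = 7.53 / 181.91 = 4.14%.
Labor force participation rate = 181.91 / 230.86 = 78.80%.

Unemployment rate ≈ 4.14%; labor force participation rate ≈ 78.80%.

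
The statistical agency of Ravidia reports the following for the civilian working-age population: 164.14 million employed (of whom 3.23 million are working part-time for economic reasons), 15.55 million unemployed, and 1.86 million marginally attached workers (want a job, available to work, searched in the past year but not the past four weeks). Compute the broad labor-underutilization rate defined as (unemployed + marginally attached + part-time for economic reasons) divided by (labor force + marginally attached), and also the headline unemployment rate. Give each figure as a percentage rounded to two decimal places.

Broad underutilization rate ≈ 11.37%; headline unemployment rate ≈ 8.65%.

Labor force = 164.14 + 15.55 = 179.69 million.
Numerator = 15.55 + 1.86 + 3.23 = 20.64 million.
Denominator = 179.69 + 1.86 = 181.55 million.
Broad rate = 20.64 / 181.55 = 11.37%.
Headline unemployment rate = 15.55 / 179.69 = 8.65%.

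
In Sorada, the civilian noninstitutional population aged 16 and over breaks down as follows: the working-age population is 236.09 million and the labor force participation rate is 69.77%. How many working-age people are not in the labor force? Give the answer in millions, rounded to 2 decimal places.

About 71.37 million are not in the labor force.

Share not in the labor force = 1 − 0.6977 = 0.3023.
Not in labor force = 0.3023 × 236.09 ≈ 71.37 million.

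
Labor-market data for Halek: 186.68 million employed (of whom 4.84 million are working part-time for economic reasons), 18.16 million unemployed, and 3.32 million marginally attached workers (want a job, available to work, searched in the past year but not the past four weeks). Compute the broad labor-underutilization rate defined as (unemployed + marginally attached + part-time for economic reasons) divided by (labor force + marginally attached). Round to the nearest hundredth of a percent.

Labor force = 186.68 + 18.16 = 204.84 million.
Numerator = 18.16 + 3.32 + 4.84 = 26.32 million.
Denominator = 204.84 + 3.32 = 208.16 million.
Broad rate = 26.32 / 208.16 = 12.64%.

Broad underutilization rate ≈ 12.64%.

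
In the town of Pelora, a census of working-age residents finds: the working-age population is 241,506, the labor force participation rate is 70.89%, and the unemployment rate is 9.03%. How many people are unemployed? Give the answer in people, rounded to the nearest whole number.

About 15,460 are unemployed.

Labor force = 0.7089 × 241,506 = 171,204.
Unemployed = 0.0903 × 171,204 ≈ 15,460.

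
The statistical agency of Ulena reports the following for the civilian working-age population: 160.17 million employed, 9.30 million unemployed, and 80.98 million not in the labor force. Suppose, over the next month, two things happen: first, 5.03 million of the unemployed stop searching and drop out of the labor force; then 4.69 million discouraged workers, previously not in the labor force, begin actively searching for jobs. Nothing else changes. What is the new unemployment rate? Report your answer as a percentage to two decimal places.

Initially, labor force = 160.17 + 9.30 = 169.47 million, so u = 9.30/169.47 = 5.49%.
After the first change, unemployed and labor force both fall by 5.03 → E = 160.17, U = 4.27, labor force = 164.44 million.
After the second change, unemployed and labor force both rise by 4.69 → E = 160.17, U = 8.96, labor force = 169.13 million.
New unemployment rate = 8.96 / 169.13 = 5.30%.

New unemployment rate ≈ 5.30%.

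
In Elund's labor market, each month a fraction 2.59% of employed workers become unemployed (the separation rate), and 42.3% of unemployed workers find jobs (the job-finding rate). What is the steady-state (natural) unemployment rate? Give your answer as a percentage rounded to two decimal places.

At steady state the flows balance: s·E = f·U, so U/(E+U) = s/(s+f).
u* = 2.59 / (2.59 + 42.3) = 2.59 / 44.89 = 5.77%.

Steady-state unemployment rate ≈ 5.77%.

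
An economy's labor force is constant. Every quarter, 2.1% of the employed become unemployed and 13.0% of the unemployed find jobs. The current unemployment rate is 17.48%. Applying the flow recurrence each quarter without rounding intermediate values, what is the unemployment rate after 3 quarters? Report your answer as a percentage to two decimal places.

Unemployment rate after three quarters ≈ 16.09%.

With a fixed labor force, u_{t+1} = u_t + s·(1−u_t) − f·u_t = u_t·(1−s−f) + s.
Here 1−s−f = 0.849 and s = 0.021.
u_1 = 0.174800 × 0.849 + 0.021 = 0.169405.
u_2 = 0.169405 × 0.849 + 0.021 = 0.164825.
u_3 = 0.164825 × 0.849 + 0.021 = 0.160936.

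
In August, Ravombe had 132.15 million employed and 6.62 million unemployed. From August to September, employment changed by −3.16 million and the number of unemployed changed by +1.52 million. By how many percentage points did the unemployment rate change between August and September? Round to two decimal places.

August: labor force = 132.15 + 6.62 = 138.77; u = 6.62/138.77 = 4.77%.
September: labor force = 128.99 + 8.14 = 137.13; u = 8.14/137.13 = 5.94%.
Change = 5.94% − 4.77% = +1.17 pp.

The unemployment rate changed by +1.17 percentage points.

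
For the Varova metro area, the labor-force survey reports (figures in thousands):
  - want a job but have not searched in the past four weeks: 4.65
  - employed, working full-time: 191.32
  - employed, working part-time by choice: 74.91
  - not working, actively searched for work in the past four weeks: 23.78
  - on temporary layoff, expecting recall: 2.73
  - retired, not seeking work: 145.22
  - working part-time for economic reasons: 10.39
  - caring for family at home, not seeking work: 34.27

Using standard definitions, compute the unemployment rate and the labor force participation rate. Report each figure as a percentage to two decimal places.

Unemployment rate ≈ 8.75%; labor force participation rate ≈ 62.21%.

Employed = 191.32 + 74.91 + 10.39 = 276.62 thousand (anyone who worked, including part-time for economic reasons, counts as employed).
Unemployed = 23.78 + 2.73 = 26.51 thousand (jobless and actively searching, or on temporary layoff).
Labor force = 276.62 + 26.51 = 303.13 thousand.
Not in labor force = 4.65 + 145.22 + 34.27 = 184.14 thousand (those not working and not actively searching are outside the labor force — including those who want a job but have given up searching).
Civilian working-age population = 303.13 + 184.14 = 487.27 thousand.
Unemployment rate = 26.51 / 303.13 = 8.75%.
Labor force participation rate = 303.13 / 487.27 = 62.21%.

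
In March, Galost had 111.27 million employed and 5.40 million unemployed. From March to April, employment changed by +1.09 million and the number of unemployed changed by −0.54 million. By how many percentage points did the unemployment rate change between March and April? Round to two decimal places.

March: labor force = 111.27 + 5.40 = 116.67; u = 5.40/116.67 = 4.63%.
April: labor force = 112.36 + 4.86 = 117.22; u = 4.86/117.22 = 4.15%.
Change = 4.15% − 4.63% = −0.48 pp.

The unemployment rate changed by −0.48 percentage points.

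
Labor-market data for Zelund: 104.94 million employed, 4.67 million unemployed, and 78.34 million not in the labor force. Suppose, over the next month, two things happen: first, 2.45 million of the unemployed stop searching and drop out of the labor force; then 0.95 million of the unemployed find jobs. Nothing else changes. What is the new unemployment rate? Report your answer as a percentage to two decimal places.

New unemployment rate ≈ 1.19%.

Initially, labor force = 104.94 + 4.67 = 109.61 million, so u = 4.67/109.61 = 4.26%.
After the first change, unemployed and labor force both fall by 2.45 → E = 104.94, U = 2.22, labor force = 107.16 million.
After the second change, unemployed falls and employed rises by 0.95; labor force unchanged → E = 105.89, U = 1.27, labor force = 107.16 million.
New unemployment rate = 1.27 / 107.16 = 1.19%.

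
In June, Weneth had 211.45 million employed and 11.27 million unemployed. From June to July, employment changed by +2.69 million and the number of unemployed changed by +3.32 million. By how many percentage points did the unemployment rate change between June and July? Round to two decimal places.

The unemployment rate changed by +1.32 percentage points.

June: labor force = 211.45 + 11.27 = 222.72; u = 11.27/222.72 = 5.06%.
July: labor force = 214.14 + 14.59 = 228.73; u = 14.59/228.73 = 6.38%.
Change = 6.38% − 5.06% = +1.32 pp.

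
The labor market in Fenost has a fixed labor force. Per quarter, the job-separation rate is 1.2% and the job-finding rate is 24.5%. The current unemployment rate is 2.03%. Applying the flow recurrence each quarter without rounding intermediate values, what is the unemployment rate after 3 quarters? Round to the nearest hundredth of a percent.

Unemployment rate after three quarters ≈ 3.59%.

With a fixed labor force, u_{t+1} = u_t + s·(1−u_t) − f·u_t = u_t·(1−s−f) + s.
Here 1−s−f = 0.743 and s = 0.012.
u_1 = 0.020300 × 0.743 + 0.012 = 0.027083.
u_2 = 0.027083 × 0.743 + 0.012 = 0.032123.
u_3 = 0.032123 × 0.743 + 0.012 = 0.035867.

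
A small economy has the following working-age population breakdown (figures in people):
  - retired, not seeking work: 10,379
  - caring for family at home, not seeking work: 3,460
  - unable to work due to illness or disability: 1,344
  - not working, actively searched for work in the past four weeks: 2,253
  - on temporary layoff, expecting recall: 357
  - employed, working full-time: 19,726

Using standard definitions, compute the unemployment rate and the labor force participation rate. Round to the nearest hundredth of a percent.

Employed = 19,726.
Unemployed = 2,253 + 357 = 2,610 (jobless and actively searching, or on temporary layoff).
Labor force = 19,726 + 2,610 = 22,336.
Not in labor force = 10,379 + 3,460 + 1,344 = 15,183 (those not working and not actively searching are outside the labor force).
Civilian working-age population = 22,336 + 15,183 = 37,519.
Unemployment rate = 2,610 / 22,336 = 11.69%.
Labor force participation rate = 22,336 / 37,519 = 59.53%.

Unemployment rate ≈ 11.69%; labor force participation rate ≈ 59.53%.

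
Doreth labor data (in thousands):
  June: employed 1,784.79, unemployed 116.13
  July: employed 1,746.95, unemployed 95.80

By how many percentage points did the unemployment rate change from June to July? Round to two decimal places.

June: labor force = 1,784.79 + 116.13 = 1,900.92; u = 116.13/1,900.92 = 6.11%.
July: labor force = 1,746.95 + 95.80 = 1,842.75; u = 95.80/1,842.75 = 5.20%.
Change = 5.20% − 6.11% = −0.91 pp.

The unemployment rate changed by −0.91 percentage points.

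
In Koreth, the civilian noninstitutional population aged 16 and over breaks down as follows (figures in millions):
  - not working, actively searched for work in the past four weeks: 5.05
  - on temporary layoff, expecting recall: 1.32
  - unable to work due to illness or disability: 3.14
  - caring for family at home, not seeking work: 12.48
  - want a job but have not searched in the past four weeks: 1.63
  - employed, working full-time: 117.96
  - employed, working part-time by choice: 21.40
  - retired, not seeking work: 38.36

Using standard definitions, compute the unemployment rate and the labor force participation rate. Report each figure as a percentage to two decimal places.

Unemployment rate ≈ 4.37%; labor force participation rate ≈ 72.38%.

Employed = 117.96 + 21.40 = 139.36 million.
Unemployed = 5.05 + 1.32 = 6.37 million (jobless and actively searching, or on temporary layoff).
Labor force = 139.36 + 6.37 = 145.73 million.
Not in labor force = 3.14 + 12.48 + 1.63 + 38.36 = 55.61 million (those not working and not actively searching are outside the labor force — including those who want a job but have given up searching).
Civilian working-age population = 145.73 + 55.61 = 201.34 million.
Unemployment rate = 6.37 / 145.73 = 4.37%.
Labor force participation rate = 145.73 / 201.34 = 72.38%.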